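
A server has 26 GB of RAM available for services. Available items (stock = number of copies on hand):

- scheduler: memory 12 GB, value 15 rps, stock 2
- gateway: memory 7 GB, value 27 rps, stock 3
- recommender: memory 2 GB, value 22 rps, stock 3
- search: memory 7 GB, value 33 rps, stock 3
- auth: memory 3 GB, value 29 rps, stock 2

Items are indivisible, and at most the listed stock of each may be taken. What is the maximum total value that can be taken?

190 rps

Best selections within memory 26 and stock limits:
- 3×recommender + 2×search + 2×auth: memory 26, value 190
- 1×gateway + 3×recommender + 1×search + 2×auth: memory 26, value 184
- 2×gateway + 3×recommender + 2×auth: memory 26, value 178
Best: 190 rps.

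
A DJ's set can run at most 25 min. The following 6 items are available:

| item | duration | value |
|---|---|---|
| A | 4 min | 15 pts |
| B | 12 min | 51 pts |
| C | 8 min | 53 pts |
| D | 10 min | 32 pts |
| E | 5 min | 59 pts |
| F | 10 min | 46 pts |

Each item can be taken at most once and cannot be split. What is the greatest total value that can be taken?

Check high-value combinations within 25 min:
- B+C+E: duration 12+8+5=25, value 51+53+59=163
- C+E+F: duration 8+5+10=23, value 53+59+46=158
- C+D+E: duration 8+10+5=23, value 53+32+59=144
Best: 163 pts.

163 pts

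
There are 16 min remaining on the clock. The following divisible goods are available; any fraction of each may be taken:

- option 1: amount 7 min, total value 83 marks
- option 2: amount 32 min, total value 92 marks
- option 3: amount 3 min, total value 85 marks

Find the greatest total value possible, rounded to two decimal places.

185.25

Take in order of value per unit:
- option 3 (85/3 per unit): all 3 → value 85, running total 85.00
- option 1 (83/7 per unit): all 7 → value 83, running total 168.00
- option 2 (92/32 per unit): 6 of 32 → value 6×92/32 = 17.2500, running total 185.25
Total 185.25.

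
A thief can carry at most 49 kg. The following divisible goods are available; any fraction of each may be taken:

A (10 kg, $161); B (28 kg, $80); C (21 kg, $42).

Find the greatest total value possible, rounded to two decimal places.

263.00

Take in order of value per unit:
- A (161/10 per unit): all 10 → value 161, running total 161.00
- B (80/28 per unit): all 28 → value 80, running total 241.00
- C (42/21 per unit): 11 of 21 → value 11×42/21 = 22.0000, running total 263.00
Total 263.00.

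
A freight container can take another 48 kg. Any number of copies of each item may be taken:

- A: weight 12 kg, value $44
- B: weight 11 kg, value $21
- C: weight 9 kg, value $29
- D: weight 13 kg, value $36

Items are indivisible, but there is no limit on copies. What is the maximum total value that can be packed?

Best value-per-unit is A at 44/12, and filling with it alone uses weight 4×12=48. No mix of the others beats 4×44 = 176.

$176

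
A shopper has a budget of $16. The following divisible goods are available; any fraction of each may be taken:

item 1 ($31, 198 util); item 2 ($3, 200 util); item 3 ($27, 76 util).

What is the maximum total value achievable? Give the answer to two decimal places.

Take in order of value per unit:
- item 2 (200/3 per unit): all 3 → value 200, running total 200.00
- item 1 (198/31 per unit): 13 of 31 → value 13×198/31 = 83.0323, running total 283.03
Total 283.03.

283.03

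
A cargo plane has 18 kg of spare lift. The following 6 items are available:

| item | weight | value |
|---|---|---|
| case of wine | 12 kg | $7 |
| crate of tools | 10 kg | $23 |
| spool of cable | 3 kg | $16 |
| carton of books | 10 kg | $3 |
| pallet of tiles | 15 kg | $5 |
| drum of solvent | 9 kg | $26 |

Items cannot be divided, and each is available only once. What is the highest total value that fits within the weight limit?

Check high-value combinations within 18 kg:
- spool of cable+drum of solvent: weight 3+9=12, value 16+26=42
- crate of tools+spool of cable: weight 10+3=13, value 23+16=39
- drum of solvent: weight 9, value 26
- crate of tools: weight 10, value 23
Best: $42.

$42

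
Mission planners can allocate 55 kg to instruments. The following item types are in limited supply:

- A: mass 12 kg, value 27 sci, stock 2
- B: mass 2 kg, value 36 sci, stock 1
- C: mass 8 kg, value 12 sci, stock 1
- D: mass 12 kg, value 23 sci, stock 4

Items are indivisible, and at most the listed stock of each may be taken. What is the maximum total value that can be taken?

136 sci

Best selections within mass 55 and stock limits:
- 2×A + 1×B + 2×D: mass 50, value 136
- 1×A + 1×B + 3×D: mass 50, value 132
- 1×B + 4×D: mass 50, value 128
Best: 136 sci.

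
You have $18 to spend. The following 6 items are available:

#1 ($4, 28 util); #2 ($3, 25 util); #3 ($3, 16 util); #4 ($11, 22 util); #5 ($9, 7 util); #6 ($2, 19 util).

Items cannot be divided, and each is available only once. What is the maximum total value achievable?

Check high-value combinations within $18:
- #1+#2+#3+#6: cost 4+3+3+2=12, value 28+25+16+19=88
- #1+#2+#5+#6: cost 4+3+9+2=18, value 28+25+7+19=79
- #1+#2+#4: cost 4+3+11=18, value 28+25+22=75
- #1+#2+#6: cost 4+3+2=9, value 28+25+19=72
Best: 88 util.

88 util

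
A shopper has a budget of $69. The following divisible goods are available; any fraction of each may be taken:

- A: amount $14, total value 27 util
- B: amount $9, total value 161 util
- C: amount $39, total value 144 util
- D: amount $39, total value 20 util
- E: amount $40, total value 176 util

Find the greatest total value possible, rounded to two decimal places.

410.85

Take in order of value per unit:
- B (161/9 per unit): all 9 → value 161, running total 161.00
- E (176/40 per unit): all 40 → value 176, running total 337.00
- C (144/39 per unit): 20 of 39 → value 20×144/39 = 73.8462, running total 410.85
Total 410.85.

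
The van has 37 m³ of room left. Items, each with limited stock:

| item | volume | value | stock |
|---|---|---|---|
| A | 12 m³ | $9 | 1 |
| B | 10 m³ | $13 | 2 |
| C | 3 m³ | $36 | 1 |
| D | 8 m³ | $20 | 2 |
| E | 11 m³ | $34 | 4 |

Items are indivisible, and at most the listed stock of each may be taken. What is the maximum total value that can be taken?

$138

Top feasible selections:
- 1×C + 3×E: volume 36, value 138
- 1×C + 1×D + 2×E: volume 33, value 124
- 1×B + 1×C + 2×E: volume 35, value 117
- 1×A + 1×C + 2×E: volume 37, value 113
Best: $138.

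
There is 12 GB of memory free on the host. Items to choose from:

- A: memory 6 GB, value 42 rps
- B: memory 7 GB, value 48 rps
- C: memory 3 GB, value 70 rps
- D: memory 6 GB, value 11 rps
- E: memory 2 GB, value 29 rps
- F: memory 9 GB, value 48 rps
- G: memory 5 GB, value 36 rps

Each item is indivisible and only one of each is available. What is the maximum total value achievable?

Check high-value combinations within 12 GB:
- B+C+E: memory 7+3+2=12, value 48+70+29=147
- A+C+E: memory 6+3+2=11, value 42+70+29=141
- C+E+G: memory 3+2+5=10, value 70+29+36=135
- B+C: memory 7+3=10, value 48+70=118
Best: 147 rps.

147 rps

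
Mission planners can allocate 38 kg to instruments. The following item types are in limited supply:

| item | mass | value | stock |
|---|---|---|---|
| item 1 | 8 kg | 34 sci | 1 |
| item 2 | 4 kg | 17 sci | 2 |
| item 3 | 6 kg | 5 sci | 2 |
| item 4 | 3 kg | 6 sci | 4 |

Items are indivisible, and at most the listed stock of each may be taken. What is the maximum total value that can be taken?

97 sci

Top feasible selections:
- 1×item 1 + 2×item 2 + 1×item 3 + 4×item 4: mass 34, value 97
- 1×item 1 + 2×item 2 + 2×item 3 + 3×item 4: mass 37, value 96
Best: 97 sci.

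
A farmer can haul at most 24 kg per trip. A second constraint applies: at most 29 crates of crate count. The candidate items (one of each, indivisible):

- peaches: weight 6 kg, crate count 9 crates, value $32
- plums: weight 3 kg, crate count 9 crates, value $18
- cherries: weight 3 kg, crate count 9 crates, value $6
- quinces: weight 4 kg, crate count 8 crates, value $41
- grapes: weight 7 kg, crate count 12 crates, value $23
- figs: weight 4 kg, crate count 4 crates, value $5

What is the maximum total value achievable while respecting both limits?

Feasible sets respecting both limits:
- peaches+quinces+grapes: weight 17, crate count 29, value 96
- peaches+plums+quinces: weight 13, crate count 26, value 91
- plums+quinces+grapes: weight 14, crate count 29, value 82
Best: $96.

$96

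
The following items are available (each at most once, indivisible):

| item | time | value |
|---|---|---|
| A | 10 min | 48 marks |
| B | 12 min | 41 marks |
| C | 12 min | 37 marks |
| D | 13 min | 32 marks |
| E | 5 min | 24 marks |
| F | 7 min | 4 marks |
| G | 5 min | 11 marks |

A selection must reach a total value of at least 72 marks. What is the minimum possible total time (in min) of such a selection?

Subsets with value ≥ 72, sorted by total time:
- A+E: time 15, value 72
- A+E+G: time 20, value 83
- A+B: time 22, value 89
Minimum time: 15 min.

15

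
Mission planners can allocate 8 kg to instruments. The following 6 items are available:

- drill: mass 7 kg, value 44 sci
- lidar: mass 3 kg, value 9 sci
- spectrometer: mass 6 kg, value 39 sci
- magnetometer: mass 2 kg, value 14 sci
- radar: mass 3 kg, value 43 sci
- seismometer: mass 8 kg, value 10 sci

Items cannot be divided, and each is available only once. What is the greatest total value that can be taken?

Check high-value combinations within 8 kg:
- lidar+magnetometer+radar: mass 3+2+3=8, value 9+14+43=66
- magnetometer+radar: mass 2+3=5, value 14+43=57
- spectrometer+magnetometer: mass 6+2=8, value 39+14=53
- lidar+radar: mass 3+3=6, value 9+43=52
- drill: mass 7, value 44
Best: 66 sci.

66 sci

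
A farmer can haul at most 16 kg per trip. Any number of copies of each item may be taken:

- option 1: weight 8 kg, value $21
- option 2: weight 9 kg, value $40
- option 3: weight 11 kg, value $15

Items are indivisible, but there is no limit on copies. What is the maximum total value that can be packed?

Best value-per-unit is option 2 at 40/9; filling with it alone gives 1×40 = 40.
Optimal mix: 2×option 1 → weight 16, value 42.

$42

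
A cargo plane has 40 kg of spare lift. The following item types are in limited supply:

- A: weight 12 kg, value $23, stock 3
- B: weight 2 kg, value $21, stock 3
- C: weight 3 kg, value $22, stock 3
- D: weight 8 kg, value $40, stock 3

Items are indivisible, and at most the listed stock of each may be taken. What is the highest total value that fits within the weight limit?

$249

Best selections within weight 40 and stock limits:
- 3×B + 3×C + 3×D: weight 39, value 249
- 2×B + 3×C + 3×D: weight 37, value 228
Best: $249.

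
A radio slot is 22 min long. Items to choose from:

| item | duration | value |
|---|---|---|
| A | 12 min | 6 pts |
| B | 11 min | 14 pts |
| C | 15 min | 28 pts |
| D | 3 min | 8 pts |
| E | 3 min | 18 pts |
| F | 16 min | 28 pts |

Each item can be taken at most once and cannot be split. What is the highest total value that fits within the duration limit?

This is a 0/1 knapsack; check combinations near the capacity.
- C+D+E: duration 15+3+3=21, value 28+8+18=54
- D+E+F: duration 3+3+16=22, value 8+18+28=54
- C+E: duration 15+3=18, value 28+18=46
- E+F: duration 3+16=19, value 18+28=46
Best: 54 pts.

54 pts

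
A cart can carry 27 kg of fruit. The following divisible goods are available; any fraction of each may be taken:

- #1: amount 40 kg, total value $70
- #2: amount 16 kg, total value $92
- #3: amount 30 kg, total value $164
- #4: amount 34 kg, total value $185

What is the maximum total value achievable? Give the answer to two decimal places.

Take in order of value per unit:
- #2 (92/16 per unit): all 16 → value 92, running total 92.00
- #3 (164/30 per unit): 11 of 30 → value 11×164/30 = 60.1333, running total 152.13
Total 152.13.

152.13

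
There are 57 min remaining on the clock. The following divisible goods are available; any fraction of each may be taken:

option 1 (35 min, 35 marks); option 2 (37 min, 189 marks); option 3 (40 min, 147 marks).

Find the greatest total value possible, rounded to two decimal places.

Take in order of value per unit:
- option 2 (189/37 per unit): all 37 → value 189, running total 189.00
- option 3 (147/40 per unit): 20 of 40 → value 20×147/40 = 73.5000, running total 262.50
Total 262.50.

262.50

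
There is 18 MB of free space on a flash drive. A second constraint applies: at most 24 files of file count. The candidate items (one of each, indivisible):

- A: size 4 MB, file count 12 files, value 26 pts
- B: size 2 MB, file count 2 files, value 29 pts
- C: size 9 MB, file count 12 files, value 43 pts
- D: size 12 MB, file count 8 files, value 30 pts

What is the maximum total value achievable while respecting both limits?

85 pts

Feasible sets respecting both limits:
- A+B+D: size 18, file count 22, value 85
- B+C: size 11, file count 14, value 72
- A+C: size 13, file count 24, value 69
- B+D: size 14, file count 10, value 59
Best: 85 pts.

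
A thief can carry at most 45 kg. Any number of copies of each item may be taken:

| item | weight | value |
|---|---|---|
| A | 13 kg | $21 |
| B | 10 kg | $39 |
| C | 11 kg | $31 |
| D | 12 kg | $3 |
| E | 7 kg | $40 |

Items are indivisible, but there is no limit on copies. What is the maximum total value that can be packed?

$240

Best value-per-unit is E at 40/7, and filling with it alone uses weight 6×7=42. No mix of the others beats 6×40 = 240.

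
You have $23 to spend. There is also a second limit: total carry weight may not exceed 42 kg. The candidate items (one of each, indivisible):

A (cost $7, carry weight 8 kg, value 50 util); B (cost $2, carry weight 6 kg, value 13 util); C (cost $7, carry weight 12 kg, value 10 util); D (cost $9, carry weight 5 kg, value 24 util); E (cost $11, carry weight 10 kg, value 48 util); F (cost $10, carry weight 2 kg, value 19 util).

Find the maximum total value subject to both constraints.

Feasible sets respecting both limits:
- A+B+E: cost 20, carry weight 24, value 111
- A+E: cost 18, carry weight 18, value 98
- A+B+D: cost 18, carry weight 19, value 87
- B+D+E: cost 22, carry weight 21, value 85
Best: 111 util.

111 util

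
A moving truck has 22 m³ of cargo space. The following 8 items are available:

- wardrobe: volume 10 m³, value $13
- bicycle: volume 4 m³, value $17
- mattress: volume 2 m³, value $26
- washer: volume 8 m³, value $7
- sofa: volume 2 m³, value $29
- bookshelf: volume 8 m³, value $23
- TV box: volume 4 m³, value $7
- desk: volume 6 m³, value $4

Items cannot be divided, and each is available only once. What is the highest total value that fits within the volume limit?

$102

Check high-value combinations within 22 m³:
- bicycle+mattress+sofa+bookshelf+TV box: volume 4+2+2+8+4=20, value 17+26+29+23+7=102
- bicycle+mattress+sofa+bookshelf+desk: volume 4+2+2+8+6=22, value 17+26+29+23+4=99
- bicycle+mattress+sofa+bookshelf: volume 4+2+2+8=16, value 17+26+29+23=95
- wardrobe+bicycle+mattress+sofa+TV box: volume 10+4+2+2+4=22, value 13+17+26+29+7=92
- wardrobe+mattress+sofa+bookshelf: volume 10+2+2+8=22, value 13+26+29+23=91
Best: $102.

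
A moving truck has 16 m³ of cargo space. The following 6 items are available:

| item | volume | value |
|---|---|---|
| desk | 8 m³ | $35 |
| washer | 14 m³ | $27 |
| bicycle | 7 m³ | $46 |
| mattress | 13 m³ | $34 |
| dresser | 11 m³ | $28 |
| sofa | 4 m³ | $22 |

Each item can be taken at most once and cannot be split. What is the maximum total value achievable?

Check high-value combinations within 16 m³:
- desk+bicycle: volume 8+7=15, value 35+46=81
- bicycle+sofa: volume 7+4=11, value 46+22=68
- desk+sofa: volume 8+4=12, value 35+22=57
- dresser+sofa: volume 11+4=15, value 28+22=50
Best: $81.

$81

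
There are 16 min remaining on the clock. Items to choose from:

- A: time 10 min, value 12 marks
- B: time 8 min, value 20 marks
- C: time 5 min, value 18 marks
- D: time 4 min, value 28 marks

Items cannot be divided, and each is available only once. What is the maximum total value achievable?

48 marks

Check high-value combinations within 16 min:
- B+D: time 8+4=12, value 20+28=48
- C+D: time 5+4=9, value 18+28=46
- A+D: time 10+4=14, value 12+28=40
- B+C: time 8+5=13, value 20+18=38
Best: 48 marks.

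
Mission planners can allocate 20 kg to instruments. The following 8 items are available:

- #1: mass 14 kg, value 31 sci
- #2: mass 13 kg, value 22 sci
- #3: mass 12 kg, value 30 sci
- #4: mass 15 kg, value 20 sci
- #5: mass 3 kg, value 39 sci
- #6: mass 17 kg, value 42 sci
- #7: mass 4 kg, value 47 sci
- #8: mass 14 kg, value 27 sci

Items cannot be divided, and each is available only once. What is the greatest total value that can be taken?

Check high-value combinations within 20 kg:
- #3+#5+#7: mass 12+3+4=19, value 30+39+47=116
- #2+#5+#7: mass 13+3+4=20, value 22+39+47=108
- #5+#7: mass 3+4=7, value 39+47=86
- #5+#6: mass 3+17=20, value 39+42=81
- #1+#7: mass 14+4=18, value 31+47=78
Best: 116 sci.

116 sci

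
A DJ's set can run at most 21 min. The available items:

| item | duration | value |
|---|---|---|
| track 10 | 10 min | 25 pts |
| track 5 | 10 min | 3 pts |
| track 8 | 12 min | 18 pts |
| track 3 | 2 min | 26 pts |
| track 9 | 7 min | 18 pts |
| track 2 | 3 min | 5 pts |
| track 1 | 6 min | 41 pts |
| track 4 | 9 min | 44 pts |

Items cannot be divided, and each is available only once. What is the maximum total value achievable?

116 pts

Check high-value combinations within 21 min:
- track 3+track 2+track 1+track 4: duration 2+3+6+9=20, value 26+5+41+44=116
- track 3+track 1+track 4: duration 2+6+9=17, value 26+41+44=111
- track 10+track 3+track 2+track 1: duration 10+2+3+6=21, value 25+26+5+41=97
Best: 116 pts.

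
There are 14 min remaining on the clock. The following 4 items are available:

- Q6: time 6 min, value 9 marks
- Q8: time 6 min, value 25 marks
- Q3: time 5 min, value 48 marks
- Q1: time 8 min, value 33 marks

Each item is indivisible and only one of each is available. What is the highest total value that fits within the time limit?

81 marks

Check high-value combinations within 14 min:
- Q3+Q1: time 5+8=13, value 48+33=81
- Q8+Q3: time 6+5=11, value 25+48=73
- Q8+Q1: time 6+8=14, value 25+33=58
- Q6+Q3: time 6+5=11, value 9+48=57
Best: 81 marks.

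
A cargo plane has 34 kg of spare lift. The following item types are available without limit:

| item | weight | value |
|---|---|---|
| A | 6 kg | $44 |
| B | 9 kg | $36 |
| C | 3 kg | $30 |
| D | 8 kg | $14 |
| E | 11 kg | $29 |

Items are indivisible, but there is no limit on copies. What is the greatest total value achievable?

$330

Best value-per-unit is C at 30/3, and filling with it alone uses weight 11×3=33. No mix of the others beats 11×30 = 330.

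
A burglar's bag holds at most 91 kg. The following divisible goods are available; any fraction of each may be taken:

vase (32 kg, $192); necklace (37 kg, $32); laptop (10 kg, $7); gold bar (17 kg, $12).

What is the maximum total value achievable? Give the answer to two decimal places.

Take in order of value per unit:
- vase (192/32 per unit): all 32 → value 192, running total 192.00
- necklace (32/37 per unit): all 37 → value 32, running total 224.00
- gold bar (12/17 per unit): all 17 → value 12, running total 236.00
- laptop (7/10 per unit): 5 of 10 → value 5×7/10 = 3.5000, running total 239.50
Total 239.50.

239.50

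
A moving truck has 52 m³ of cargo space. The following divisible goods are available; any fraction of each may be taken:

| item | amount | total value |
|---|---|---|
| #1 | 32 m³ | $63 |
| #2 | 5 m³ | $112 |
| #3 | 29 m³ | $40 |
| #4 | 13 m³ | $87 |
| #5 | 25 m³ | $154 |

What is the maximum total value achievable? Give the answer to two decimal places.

Take in order of value per unit:
- #2 (112/5 per unit): all 5 → value 112, running total 112.00
- #4 (87/13 per unit): all 13 → value 87, running total 199.00
- #5 (154/25 per unit): all 25 → value 154, running total 353.00
- #1 (63/32 per unit): 9 of 32 → value 9×63/32 = 17.7188, running total 370.72
Total 370.72.

370.72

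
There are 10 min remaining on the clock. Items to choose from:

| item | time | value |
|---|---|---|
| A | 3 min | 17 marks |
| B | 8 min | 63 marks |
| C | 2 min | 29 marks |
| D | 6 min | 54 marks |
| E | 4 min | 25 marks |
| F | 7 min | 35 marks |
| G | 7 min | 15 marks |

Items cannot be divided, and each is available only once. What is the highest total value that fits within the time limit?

This is a 0/1 knapsack; check combinations near the capacity.
- B+C: time 8+2=10, value 63+29=92
- C+D: time 2+6=8, value 29+54=83
- D+E: time 6+4=10, value 54+25=79
Best: 92 marks.

92 marks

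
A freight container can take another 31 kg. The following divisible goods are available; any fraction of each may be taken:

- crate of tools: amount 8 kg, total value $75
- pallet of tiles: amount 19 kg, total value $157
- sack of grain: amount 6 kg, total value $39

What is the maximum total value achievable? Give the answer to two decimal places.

Take in order of value per unit:
- crate of tools (75/8 per unit): all 8 → value 75, running total 75.00
- pallet of tiles (157/19 per unit): all 19 → value 157, running total 232.00
- sack of grain (39/6 per unit): 4 of 6 → value 4×39/6 = 26.0000, running total 258.00
Total 258.00.

258.00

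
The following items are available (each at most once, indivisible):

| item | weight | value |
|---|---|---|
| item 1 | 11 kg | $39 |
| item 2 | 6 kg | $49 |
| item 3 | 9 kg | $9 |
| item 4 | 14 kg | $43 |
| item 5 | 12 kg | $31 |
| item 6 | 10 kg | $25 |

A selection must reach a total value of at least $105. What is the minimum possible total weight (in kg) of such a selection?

27

Subsets with value ≥ 105, sorted by total weight:
- item 1+item 2+item 6: weight 27, value 113
- item 2+item 5+item 6: weight 28, value 105
Minimum weight: 27 kg.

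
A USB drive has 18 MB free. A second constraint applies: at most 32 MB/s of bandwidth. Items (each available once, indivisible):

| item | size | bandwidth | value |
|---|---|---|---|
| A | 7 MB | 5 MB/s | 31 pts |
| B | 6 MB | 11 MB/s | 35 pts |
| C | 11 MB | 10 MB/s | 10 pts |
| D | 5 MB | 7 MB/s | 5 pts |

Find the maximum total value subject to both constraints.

Feasible sets respecting both limits:
- A+B+D: size 18, bandwidth 23, value 71
- A+B: size 13, bandwidth 16, value 66
- B+C: size 17, bandwidth 21, value 45
- A+C: size 18, bandwidth 15, value 41
Best: 71 pts.

71 pts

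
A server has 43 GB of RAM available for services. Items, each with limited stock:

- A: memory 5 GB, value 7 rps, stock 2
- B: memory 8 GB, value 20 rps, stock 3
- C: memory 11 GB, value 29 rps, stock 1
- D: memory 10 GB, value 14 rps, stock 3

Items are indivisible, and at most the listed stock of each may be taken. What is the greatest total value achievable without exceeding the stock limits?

Best selections within memory 43 and stock limits:
- 1×A + 3×B + 1×C: memory 40, value 96
- 1×A + 2×B + 1×C + 1×D: memory 42, value 90
Best: 96 rps.

96 rps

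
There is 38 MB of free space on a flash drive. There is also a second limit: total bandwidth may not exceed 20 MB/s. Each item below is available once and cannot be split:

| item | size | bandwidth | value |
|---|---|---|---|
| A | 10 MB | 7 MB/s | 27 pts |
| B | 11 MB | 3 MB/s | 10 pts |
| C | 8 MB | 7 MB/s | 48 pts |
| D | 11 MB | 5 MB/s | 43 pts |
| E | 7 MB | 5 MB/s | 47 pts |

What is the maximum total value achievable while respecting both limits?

Feasible sets respecting both limits:
- B+C+D+E: size 37, bandwidth 20, value 148
- C+D+E: size 26, bandwidth 17, value 138
- A+C+E: size 25, bandwidth 19, value 122
Best: 148 pts.

148 pts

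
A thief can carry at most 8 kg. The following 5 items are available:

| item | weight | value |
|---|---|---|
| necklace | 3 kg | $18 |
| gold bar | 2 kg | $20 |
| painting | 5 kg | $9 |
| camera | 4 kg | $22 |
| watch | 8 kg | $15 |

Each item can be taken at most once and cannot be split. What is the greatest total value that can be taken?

$42

Check high-value combinations within 8 kg:
- gold bar+camera: weight 2+4=6, value 20+22=42
- necklace+camera: weight 3+4=7, value 18+22=40
- necklace+gold bar: weight 3+2=5, value 18+20=38
Best: $42.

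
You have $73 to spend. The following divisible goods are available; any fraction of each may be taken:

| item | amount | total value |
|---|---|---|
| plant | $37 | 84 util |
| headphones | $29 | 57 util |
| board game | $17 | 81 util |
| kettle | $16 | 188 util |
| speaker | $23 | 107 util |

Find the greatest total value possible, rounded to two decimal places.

414.59

Take in order of value per unit:
- kettle (188/16 per unit): all 16 → value 188, running total 188.00
- board game (81/17 per unit): all 17 → value 81, running total 269.00
- speaker (107/23 per unit): all 23 → value 107, running total 376.00
- plant (84/37 per unit): 17 of 37 → value 17×84/37 = 38.5946, running total 414.59
Total 414.59.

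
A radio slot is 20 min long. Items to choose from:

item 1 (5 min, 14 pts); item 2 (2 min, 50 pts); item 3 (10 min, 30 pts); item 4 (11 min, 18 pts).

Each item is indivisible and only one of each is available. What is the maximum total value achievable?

Check high-value combinations within 20 min:
- item 1+item 2+item 3: duration 5+2+10=17, value 14+50+30=94
- item 1+item 2+item 4: duration 5+2+11=18, value 14+50+18=82
- item 2+item 3: duration 2+10=12, value 50+30=80
- item 2+item 4: duration 2+11=13, value 50+18=68
- item 1+item 2: duration 5+2=7, value 14+50=64
Best: 94 pts.

94 pts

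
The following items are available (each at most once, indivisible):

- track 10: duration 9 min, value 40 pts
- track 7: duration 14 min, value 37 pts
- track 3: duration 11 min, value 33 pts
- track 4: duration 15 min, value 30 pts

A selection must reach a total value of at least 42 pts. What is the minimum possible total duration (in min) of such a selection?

20

Subsets with value ≥ 42, sorted by total duration:
- track 10+track 3: duration 20, value 73
- track 10+track 7: duration 23, value 77
- track 10+track 4: duration 24, value 70
- track 7+track 3: duration 25, value 70
Minimum duration: 20 min.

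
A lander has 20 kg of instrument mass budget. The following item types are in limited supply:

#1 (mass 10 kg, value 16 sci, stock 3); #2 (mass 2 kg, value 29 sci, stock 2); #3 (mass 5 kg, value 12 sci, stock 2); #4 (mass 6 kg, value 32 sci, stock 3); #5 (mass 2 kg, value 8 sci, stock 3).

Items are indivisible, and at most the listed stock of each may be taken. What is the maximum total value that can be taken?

138 sci

Best selections within mass 20 and stock limits:
- 2×#2 + 2×#4 + 2×#5: mass 20, value 138
- 2×#2 + 2×#4 + 1×#5: mass 18, value 130
- 1×#2 + 3×#4: mass 20, value 125
Best: 138 sci.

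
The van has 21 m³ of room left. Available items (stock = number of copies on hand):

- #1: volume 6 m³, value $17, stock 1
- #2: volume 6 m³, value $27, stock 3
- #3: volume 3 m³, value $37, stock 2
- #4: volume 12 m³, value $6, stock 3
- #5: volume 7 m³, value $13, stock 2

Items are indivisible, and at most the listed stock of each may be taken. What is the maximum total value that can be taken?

$128

Best selections within volume 21 and stock limits:
- 2×#2 + 2×#3: volume 18, value 128
- 1×#1 + 1×#2 + 2×#3: volume 18, value 118
Best: $128.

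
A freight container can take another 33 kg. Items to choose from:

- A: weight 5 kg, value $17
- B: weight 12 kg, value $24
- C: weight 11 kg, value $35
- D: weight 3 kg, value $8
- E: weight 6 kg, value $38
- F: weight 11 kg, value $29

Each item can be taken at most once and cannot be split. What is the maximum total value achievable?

$119

Check high-value combinations within 33 kg:
- A+C+E+F: weight 5+11+6+11=33, value 17+35+38+29=119
- C+D+E+F: weight 11+3+6+11=31, value 35+8+38+29=110
- B+C+D+E: weight 12+11+3+6=32, value 24+35+8+38=105
Best: $119.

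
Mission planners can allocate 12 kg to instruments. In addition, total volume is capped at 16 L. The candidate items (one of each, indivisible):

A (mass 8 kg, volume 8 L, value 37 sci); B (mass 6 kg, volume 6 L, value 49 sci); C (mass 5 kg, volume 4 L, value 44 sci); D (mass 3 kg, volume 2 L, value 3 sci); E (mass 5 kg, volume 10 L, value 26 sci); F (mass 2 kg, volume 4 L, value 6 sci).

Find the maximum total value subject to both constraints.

Feasible sets respecting both limits:
- B+C: mass 11, volume 10, value 93
- B+E: mass 11, volume 16, value 75
- C+E: mass 10, volume 14, value 70
- B+D+F: mass 11, volume 12, value 58
Best: 93 sci.

93 sci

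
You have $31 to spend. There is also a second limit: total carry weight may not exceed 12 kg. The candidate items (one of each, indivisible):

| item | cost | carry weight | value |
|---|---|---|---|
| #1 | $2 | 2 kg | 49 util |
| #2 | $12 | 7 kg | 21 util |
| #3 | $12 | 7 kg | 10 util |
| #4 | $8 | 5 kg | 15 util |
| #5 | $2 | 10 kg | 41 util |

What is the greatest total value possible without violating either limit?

Feasible sets respecting both limits:
- #1+#5: cost 4, carry weight 12, value 90
- #1+#2: cost 14, carry weight 9, value 70
- #1+#4: cost 10, carry weight 7, value 64
- #1+#3: cost 14, carry weight 9, value 59
Best: 90 util.

90 util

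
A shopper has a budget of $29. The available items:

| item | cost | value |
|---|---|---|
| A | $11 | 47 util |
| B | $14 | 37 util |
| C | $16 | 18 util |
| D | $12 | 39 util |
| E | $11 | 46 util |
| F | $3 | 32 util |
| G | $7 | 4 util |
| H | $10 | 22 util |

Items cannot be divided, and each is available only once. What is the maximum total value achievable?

125 util

Check high-value combinations within $29:
- A+E+F: cost 11+11+3=25, value 47+46+32=125
- A+D+F: cost 11+12+3=26, value 47+39+32=118
- D+E+F: cost 12+11+3=26, value 39+46+32=117
- A+B+F: cost 11+14+3=28, value 47+37+32=116
Best: 125 util.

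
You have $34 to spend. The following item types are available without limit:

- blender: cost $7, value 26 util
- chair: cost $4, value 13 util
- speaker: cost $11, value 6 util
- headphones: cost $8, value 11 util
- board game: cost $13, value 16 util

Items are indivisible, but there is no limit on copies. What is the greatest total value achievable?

Best value-per-unit is blender at 26/7; filling with it alone gives 4×26 = 104.
Optimal mix: 4×blender + 1×chair → cost 32, value 117.

117 util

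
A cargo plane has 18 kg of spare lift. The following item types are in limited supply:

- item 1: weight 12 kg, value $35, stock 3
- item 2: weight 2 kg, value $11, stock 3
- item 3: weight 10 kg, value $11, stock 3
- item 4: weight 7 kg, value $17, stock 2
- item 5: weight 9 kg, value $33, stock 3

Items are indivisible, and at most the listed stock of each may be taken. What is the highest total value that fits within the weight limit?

Best selections within weight 18 and stock limits:
- 1×item 1 + 3×item 2: weight 18, value 68
- 3×item 2 + 1×item 5: weight 15, value 66
Best: $68.

$68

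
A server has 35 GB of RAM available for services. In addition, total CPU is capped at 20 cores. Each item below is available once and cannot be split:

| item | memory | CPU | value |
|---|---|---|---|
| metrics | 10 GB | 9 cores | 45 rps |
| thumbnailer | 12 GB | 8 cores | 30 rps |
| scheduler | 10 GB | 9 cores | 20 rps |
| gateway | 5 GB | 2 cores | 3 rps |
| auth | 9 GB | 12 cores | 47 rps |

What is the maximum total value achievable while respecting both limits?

78 rps

Feasible sets respecting both limits:
- metrics+thumbnailer+gateway: memory 27, CPU 19, value 78
- thumbnailer+auth: memory 21, CPU 20, value 77
- metrics+thumbnailer: memory 22, CPU 17, value 75
Best: 78 rps.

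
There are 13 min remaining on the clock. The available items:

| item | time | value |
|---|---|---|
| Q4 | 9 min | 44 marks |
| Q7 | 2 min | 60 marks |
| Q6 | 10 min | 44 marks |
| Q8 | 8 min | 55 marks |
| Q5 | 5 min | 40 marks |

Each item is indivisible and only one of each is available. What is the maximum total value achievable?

Check high-value combinations within 13 min:
- Q7+Q8: time 2+8=10, value 60+55=115
- Q4+Q7: time 9+2=11, value 44+60=104
- Q7+Q6: time 2+10=12, value 60+44=104
- Q7+Q5: time 2+5=7, value 60+40=100
- Q8+Q5: time 8+5=13, value 55+40=95
Best: 115 marks.

115 marks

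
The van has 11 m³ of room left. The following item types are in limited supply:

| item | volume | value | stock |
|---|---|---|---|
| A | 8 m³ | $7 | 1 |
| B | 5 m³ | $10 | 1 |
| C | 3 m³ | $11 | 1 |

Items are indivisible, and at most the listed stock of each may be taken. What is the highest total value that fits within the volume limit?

$21

Best selections within volume 11 and stock limits:
- 1×B + 1×C: volume 8, value 21
- 1×A + 1×C: volume 11, value 18
Best: $21.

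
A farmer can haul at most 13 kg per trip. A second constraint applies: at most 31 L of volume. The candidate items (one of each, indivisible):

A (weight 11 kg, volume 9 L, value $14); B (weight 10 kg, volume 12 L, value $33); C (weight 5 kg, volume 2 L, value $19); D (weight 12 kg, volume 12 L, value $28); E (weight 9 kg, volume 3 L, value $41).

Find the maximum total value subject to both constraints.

Feasible sets respecting both limits:
- E: weight 9, volume 3, value 41
- B: weight 10, volume 12, value 33
- D: weight 12, volume 12, value 28
- C: weight 5, volume 2, value 19
Best: $41.

$41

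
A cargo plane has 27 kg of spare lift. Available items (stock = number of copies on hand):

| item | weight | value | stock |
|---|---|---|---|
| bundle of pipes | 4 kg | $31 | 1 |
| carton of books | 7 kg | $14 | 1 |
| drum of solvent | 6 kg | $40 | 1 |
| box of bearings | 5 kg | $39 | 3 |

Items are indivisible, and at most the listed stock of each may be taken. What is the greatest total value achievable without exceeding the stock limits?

Top feasible selections:
- 1×bundle of pipes + 1×drum of solvent + 3×box of bearings: weight 25, value 188
- 1×bundle of pipes + 1×carton of books + 1×drum of solvent + 2×box of bearings: weight 27, value 163
Best: $188.

$188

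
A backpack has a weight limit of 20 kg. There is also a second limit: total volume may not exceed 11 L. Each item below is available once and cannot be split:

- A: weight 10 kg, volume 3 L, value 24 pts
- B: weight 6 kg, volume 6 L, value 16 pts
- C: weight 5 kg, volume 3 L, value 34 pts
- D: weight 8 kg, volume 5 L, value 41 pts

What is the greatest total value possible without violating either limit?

Feasible sets respecting both limits:
- C+D: weight 13, volume 8, value 75
- A+D: weight 18, volume 8, value 65
- A+C: weight 15, volume 6, value 58
- B+D: weight 14, volume 11, value 57
Best: 75 pts.

75 pts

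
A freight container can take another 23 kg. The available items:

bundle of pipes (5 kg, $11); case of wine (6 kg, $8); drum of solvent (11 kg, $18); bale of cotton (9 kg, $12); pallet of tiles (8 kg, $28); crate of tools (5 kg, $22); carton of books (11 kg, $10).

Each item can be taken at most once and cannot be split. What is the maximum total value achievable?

$62

This is a 0/1 knapsack; check combinations near the capacity.
- bale of cotton+pallet of tiles+crate of tools: weight 9+8+5=22, value 12+28+22=62
- bundle of pipes+pallet of tiles+crate of tools: weight 5+8+5=18, value 11+28+22=61
- case of wine+pallet of tiles+crate of tools: weight 6+8+5=19, value 8+28+22=58
Best: $62.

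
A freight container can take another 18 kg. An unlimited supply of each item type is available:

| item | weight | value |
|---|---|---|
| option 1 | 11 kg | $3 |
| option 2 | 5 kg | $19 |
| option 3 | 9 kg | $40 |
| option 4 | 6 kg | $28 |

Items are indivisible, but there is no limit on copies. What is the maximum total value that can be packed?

Best value-per-unit is option 4 at 28/6, and filling with it alone uses weight 3×6=18. No mix of the others beats 3×28 = 84.

$84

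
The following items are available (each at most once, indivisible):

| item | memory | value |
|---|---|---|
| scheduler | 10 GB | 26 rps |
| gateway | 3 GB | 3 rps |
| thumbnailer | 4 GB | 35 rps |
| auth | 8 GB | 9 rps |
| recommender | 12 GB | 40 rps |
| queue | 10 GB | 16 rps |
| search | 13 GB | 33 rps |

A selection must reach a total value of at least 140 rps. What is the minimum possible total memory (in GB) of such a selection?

Subsets with value ≥ 140, sorted by total memory:
- scheduler+thumbnailer+auth+recommender+search: memory 47, value 143
- scheduler+thumbnailer+recommender+queue+search: memory 49, value 150
Minimum memory: 47 GB.

47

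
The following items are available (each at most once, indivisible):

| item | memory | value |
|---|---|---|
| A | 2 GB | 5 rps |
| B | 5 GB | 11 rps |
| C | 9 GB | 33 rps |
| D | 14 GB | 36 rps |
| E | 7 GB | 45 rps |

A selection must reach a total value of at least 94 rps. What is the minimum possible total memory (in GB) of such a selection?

Subsets with value ≥ 94, sorted by total memory:
- A+B+C+E: memory 23, value 94
- A+B+D+E: memory 28, value 97
Minimum memory: 23 GB.

23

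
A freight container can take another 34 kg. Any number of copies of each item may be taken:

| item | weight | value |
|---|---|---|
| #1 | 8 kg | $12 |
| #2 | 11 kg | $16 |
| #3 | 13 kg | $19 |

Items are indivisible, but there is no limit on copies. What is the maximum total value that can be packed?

$50

Best value-per-unit is #1 at 12/8; filling with it alone gives 4×12 = 48.
Optimal mix: 1×#1 + 2×#3 → weight 34, value 50.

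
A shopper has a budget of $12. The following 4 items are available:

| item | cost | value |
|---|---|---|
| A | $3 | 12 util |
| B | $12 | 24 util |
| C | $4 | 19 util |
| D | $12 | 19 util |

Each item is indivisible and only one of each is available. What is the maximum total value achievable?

This is a 0/1 knapsack; check combinations near the capacity.
- A+C: cost 3+4=7, value 12+19=31
- B: cost 12, value 24
- C: cost 4, value 19
- D: cost 12, value 19
- A: cost 3, value 12
Best: 31 util.

31 util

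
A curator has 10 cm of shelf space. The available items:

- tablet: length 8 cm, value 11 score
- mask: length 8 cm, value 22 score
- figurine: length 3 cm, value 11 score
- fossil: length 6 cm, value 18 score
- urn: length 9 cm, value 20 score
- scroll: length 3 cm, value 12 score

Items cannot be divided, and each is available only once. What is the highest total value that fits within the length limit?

30 score

Check high-value combinations within 10 cm:
- fossil+scroll: length 6+3=9, value 18+12=30
- figurine+fossil: length 3+6=9, value 11+18=29
- figurine+scroll: length 3+3=6, value 11+12=23
Best: 30 score.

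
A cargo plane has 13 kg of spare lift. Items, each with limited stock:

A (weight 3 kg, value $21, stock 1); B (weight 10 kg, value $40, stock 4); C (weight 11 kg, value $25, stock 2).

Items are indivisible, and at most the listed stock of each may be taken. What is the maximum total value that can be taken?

Top feasible selections:
- 1×A + 1×B: weight 13, value 61
- 1×B: weight 10, value 40
- 1×C: weight 11, value 25
- 1×A: weight 3, value 21
Best: $61.

$61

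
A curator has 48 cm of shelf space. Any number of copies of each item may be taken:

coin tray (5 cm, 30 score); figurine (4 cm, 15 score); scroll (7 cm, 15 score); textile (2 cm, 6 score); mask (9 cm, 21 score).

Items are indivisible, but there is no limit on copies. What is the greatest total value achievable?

Best value-per-unit is coin tray at 30/5; filling with it alone gives 9×30 = 270.
Optimal mix: 9×coin tray + 1×textile → length 47, value 276.

276 score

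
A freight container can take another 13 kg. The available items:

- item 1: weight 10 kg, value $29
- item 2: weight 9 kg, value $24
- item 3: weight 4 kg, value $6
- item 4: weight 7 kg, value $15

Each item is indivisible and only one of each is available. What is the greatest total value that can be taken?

Check high-value combinations within 13 kg:
- item 2+item 3: weight 9+4=13, value 24+6=30
- item 1: weight 10, value 29
- item 2: weight 9, value 24
- item 3+item 4: weight 4+7=11, value 6+15=21
Best: $30.

$30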